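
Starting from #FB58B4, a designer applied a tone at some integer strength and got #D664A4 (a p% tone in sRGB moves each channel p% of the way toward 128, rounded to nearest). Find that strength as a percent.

#FB58B4 is rgb(251, 88, 180); #D664A4 is rgb(214, 100, 164).
On the R channel (widest range): 214 ≈ 251 + (p/100)(128 − 251), so p ≈ 100×(214 − 251)/(128 − 251) = -3700/-123 = 30.08.
p = 30 reproduces all three channels after rounding.

30%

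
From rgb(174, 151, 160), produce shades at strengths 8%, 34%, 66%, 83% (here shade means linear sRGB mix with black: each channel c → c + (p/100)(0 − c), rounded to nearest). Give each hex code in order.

8%: (174 − 13.92 = 160.08→160, 151 − 12.08 = 138.92→139, 160 − 12.8 = 147.2→147) → #A08B93
34%: (174 − 59.16 = 114.84→115, 151 − 51.34 = 99.66→100, 160 − 54.4 = 105.6→106) → #73646A
66%: (174 − 114.84 = 59.16→59, 151 − 99.66 = 51.34→51, 160 − 105.6 = 54.4→54) → #3B3336
83%: (174 − 144.42 = 29.58→30, 151 − 125.33 = 25.67→26, 160 − 132.8 = 27.2→27) → #1E1A1B

#A08B93, #73646A, #3B3336, #1E1A1B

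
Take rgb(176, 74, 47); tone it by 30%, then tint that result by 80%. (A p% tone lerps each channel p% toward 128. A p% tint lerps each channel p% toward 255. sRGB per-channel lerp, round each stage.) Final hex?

Lerp each channel 30% toward 128:
  R: 176 − 14.4 = 161.6 → 162
  G: 74 + 0.3×(128−74) = 74 + 16.2 = 90.2 → 90
  B: 47 + 24.3 = 71.3 → 71
After the tone: rgb(162, 90, 71) = #A25A47.
Lerp each channel 80% toward 255:
  R: 162 + 0.8×(255−162) = 162 + 74.4 = 236.4 → 236
  G: 90 + 132 = 222 → 222
  B: 71 + 0.8×(255−71) = 71 + 147.2 = 218.2 → 218
rgb(236, 222, 218) = #ECDEDA.

#ECDEDA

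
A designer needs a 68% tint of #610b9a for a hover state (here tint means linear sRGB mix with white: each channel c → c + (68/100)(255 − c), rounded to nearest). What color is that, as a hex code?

#610b9a is rgb(97, 11, 154).
Per channel, c → c + 0.68(255 − c):
  R: 97 + 0.68×(255−97) = 97 + 107.44 = 204.44 → 204
  G: 11 + 0.68×(255−11) = 11 + 165.92 = 176.92 → 177
  B: 154 + 0.68×(255−154) = 154 + 68.68 = 222.68 → 223
rgb(204, 177, 223) = #ccb1df.

#ccb1df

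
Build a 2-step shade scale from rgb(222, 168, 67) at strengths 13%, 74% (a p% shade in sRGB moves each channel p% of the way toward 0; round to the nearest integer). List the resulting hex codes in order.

#C1923A, #3A2C11

13%: (222 − 28.86 = 193.14→193, 168 − 21.84 = 146.16→146, 67 − 8.71 = 58.29→58) → #C1923A
74%: (222 − 164.28 = 57.72→58, 168 − 124.32 = 43.68→44, 67 − 49.58 = 17.42→17) → #3A2C11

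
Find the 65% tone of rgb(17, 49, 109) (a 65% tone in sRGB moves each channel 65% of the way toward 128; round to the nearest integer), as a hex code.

Per channel, c → c + 0.65(128 − c):
  R: 17 + 0.65×(128−17) = 17 + 72.15 = 89.15 → 89
  G: 49 + 51.35 = 100.35 → 100
  B: 109 + 0.65×(128−109) = 109 + 12.35 = 121.35 → 121
rgb(89, 100, 121) = #596479.

#596479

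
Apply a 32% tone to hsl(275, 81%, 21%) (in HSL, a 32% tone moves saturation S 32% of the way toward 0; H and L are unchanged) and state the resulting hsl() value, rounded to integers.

hsl(275, 55%, 21%)

S moves 32% from 81 toward 0: 81 − 25.92 = 55.08 → 55.
H and L are unchanged.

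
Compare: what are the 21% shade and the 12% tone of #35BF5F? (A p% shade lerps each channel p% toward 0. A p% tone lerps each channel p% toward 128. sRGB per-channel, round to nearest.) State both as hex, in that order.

#2A974B, #3EB763

#35BF5F is rgb(53, 191, 95).
21% shade:
  R: 53 + 0.21×(0−53) = 53 − 11.13 = 41.87 → 42
  G: 191 + 0.21×(0−191) = 191 − 40.11 = 150.89 → 151
  B: 95 − 19.95 = 75.05 → 75
  → #2A974B
12% tone:
  R: 53 + 0.12×(128−53) = 53 + 9 = 62 → 62
  G: 191 − 7.56 = 183.44 → 183
  B: 95 + 3.96 = 98.96 → 99
  → #3EB763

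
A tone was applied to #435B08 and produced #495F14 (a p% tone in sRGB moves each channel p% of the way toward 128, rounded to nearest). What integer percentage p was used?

10%

#435B08 is rgb(67, 91, 8); #495F14 is rgb(73, 95, 20).
On the B channel (widest range): 20 ≈ 8 + (p/100)(128 − 8), so p ≈ 100×(20 − 8)/(128 − 8) = 1200/120 = 10.00.
p = 10 reproduces all three channels after rounding.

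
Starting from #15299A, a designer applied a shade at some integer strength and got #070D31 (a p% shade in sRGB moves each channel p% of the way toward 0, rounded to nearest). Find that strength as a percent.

68%

#15299A is rgb(21, 41, 154); #070D31 is rgb(7, 13, 49).
On the B channel (widest range): 49 ≈ 154 + (p/100)(0 − 154), so p ≈ 100×(49 − 154)/(0 − 154) = -10500/-154 = 68.18.
p = 68 reproduces all three channels after rounding.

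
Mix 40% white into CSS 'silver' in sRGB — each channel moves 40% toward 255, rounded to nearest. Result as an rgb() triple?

CSS silver is rgb(192, 192, 192).
Lerp each channel 40% toward 255:
  R: 192 + 0.4×(255−192) = 192 + 25.2 = 217.2 → 217
  G: 192 + 0.4×(255−192) = 192 + 25.2 = 217.2 → 217
  B: 192 + 25.2 = 217.2 → 217

rgb(217, 217, 217)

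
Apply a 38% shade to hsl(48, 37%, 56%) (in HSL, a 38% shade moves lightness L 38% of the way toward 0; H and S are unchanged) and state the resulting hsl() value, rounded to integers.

hsl(48, 37%, 35%)

L moves 38% from 56 toward 0: 56 − 21.28 = 34.72 → 35.
H and S are unchanged.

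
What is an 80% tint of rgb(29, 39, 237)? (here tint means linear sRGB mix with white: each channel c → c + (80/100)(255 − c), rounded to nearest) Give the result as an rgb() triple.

Lerp each channel 80% toward 255:
  R: 29 + 0.8×(255−29) = 29 + 180.8 = 209.8 → 210
  G: 39 + 172.8 = 211.8 → 212
  B: 237 + 14.4 = 251.4 → 251

rgb(210, 212, 251)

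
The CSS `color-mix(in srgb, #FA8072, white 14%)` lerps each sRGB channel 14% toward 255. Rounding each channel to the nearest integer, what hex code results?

#FA8072 is rgb(250, 128, 114).
Lerp each channel 14% toward 255:
  R: 250 + 0.14×(255−250) = 250 + 0.7 = 250.7 → 251
  G: 128 + 0.14×(255−128) = 128 + 17.78 = 145.78 → 146
  B: 114 + 19.74 = 133.74 → 134
rgb(251, 146, 134) = #FB9286.

#FB9286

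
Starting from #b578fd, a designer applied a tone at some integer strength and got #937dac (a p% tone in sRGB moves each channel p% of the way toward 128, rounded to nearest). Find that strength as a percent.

65%

#b578fd is rgb(181, 120, 253); #937dac is rgb(147, 125, 172).
On the B channel (widest range): 172 ≈ 253 + (p/100)(128 − 253), so p ≈ 100×(172 − 253)/(128 − 253) = -8100/-125 = 64.80.
p = 65 reproduces all three channels after rounding.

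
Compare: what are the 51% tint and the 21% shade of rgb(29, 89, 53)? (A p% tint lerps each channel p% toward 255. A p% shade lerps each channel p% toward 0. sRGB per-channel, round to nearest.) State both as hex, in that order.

#90ae9c, #17462a

51% tint:
  R: 29 + 0.51×(255−29) = 29 + 115.26 = 144.26 → 144
  G: 89 + 0.51×(255−89) = 89 + 84.66 = 173.66 → 174
  B: 53 + 0.51×(255−53) = 53 + 103.02 = 156.02 → 156
  → #90ae9c
21% shade:
  R: 29 − 6.09 = 22.91 → 23
  G: 89 + 0.21×(0−89) = 89 − 18.69 = 70.31 → 70
  B: 53 + 0.21×(0−53) = 53 − 11.13 = 41.87 → 42
  → #17462a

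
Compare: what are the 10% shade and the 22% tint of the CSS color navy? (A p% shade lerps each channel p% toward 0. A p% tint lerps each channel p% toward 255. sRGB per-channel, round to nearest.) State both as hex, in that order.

#000073, #38389c

CSS navy is rgb(0, 0, 128).
10% shade:
  R: 0 + 0.1×(0−0) = 0 + 0 = 0 → 0
  G: 0 + 0 = 0 → 0
  B: 128 − 12.8 = 115.2 → 115
  → #000073
22% tint:
  R: 0 + 0.22×(255−0) = 0 + 56.1 = 56.1 → 56
  G: 0 + 0.22×(255−0) = 0 + 56.1 = 56.1 → 56
  B: 128 + 0.22×(255−128) = 128 + 27.94 = 155.94 → 156
  → #38389c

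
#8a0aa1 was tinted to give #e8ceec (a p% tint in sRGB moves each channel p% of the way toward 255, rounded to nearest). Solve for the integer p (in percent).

#8a0aa1 is rgb(138, 10, 161); #e8ceec is rgb(232, 206, 236).
On the G channel (widest range): 206 ≈ 10 + (p/100)(255 − 10), so p ≈ 100×(206 − 10)/(255 − 10) = 19600/245 = 80.00.
p = 80 reproduces all three channels after rounding.

80%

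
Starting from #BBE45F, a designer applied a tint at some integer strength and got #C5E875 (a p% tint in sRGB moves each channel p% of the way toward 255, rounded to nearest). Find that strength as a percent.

14%

#BBE45F is rgb(187, 228, 95); #C5E875 is rgb(197, 232, 117).
On the B channel (widest range): 117 ≈ 95 + (p/100)(255 − 95), so p ≈ 100×(117 − 95)/(255 − 95) = 2200/160 = 13.75.
p = 14 reproduces all three channels after rounding.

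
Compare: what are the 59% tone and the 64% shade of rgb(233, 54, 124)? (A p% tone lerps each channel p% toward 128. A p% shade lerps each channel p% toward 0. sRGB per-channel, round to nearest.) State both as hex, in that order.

#ab627e, #54132d

59% tone:
  R: 233 − 61.95 = 171.05 → 171
  G: 54 + 43.66 = 97.66 → 98
  B: 124 + 0.59×(128−124) = 124 + 2.36 = 126.36 → 126
  → #ab627e
64% shade:
  R: 233 − 149.12 = 83.88 → 84
  G: 54 + 0.64×(0−54) = 54 − 34.56 = 19.44 → 19
  B: 124 + 0.64×(0−124) = 124 − 79.36 = 44.64 → 45
  → #54132d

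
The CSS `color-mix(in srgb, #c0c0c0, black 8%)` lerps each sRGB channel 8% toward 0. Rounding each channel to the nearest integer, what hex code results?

#c0c0c0 is rgb(192, 192, 192).
Per channel, c → c + 0.08(0 − c):
  R: 192 + 0.08×(0−192) = 192 − 15.36 = 176.64 → 177
  G: 192 + 0.08×(0−192) = 192 − 15.36 = 176.64 → 177
  B: 192 + 0.08×(0−192) = 192 − 15.36 = 176.64 → 177
rgb(177, 177, 177) = #b1b1b1.

#b1b1b1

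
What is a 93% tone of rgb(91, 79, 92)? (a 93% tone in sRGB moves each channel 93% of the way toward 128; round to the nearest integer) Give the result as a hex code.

#7D7D7D

Per channel, c → c + 0.93(128 − c):
  R: 91 + 34.41 = 125.41 → 125
  G: 79 + 0.93×(128−79) = 79 + 45.57 = 124.57 → 125
  B: 92 + 0.93×(128−92) = 92 + 33.48 = 125.48 → 125
rgb(125, 125, 125) = #7D7D7D.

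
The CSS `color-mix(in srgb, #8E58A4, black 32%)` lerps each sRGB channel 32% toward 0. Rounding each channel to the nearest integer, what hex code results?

#8E58A4 is rgb(142, 88, 164).
Lerp each channel 32% toward 0:
  R: 142 − 45.44 = 96.56 → 97
  G: 88 + 0.32×(0−88) = 88 − 28.16 = 59.84 → 60
  B: 164 + 0.32×(0−164) = 164 − 52.48 = 111.52 → 112
rgb(97, 60, 112) = #613C70.

#613C70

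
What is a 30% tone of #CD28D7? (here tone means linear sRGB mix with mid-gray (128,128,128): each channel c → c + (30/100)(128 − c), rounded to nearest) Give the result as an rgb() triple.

#CD28D7 is rgb(205, 40, 215).
Per channel, c → c + 0.3(128 − c):
  R: 205 − 23.1 = 181.9 → 182
  G: 40 + 0.3×(128−40) = 40 + 26.4 = 66.4 → 66
  B: 215 − 26.1 = 188.9 → 189

rgb(182, 66, 189)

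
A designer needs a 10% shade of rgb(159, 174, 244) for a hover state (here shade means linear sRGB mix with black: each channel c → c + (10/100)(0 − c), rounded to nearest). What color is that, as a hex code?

Lerp each channel 10% toward 0:
  R: 159 − 15.9 = 143.1 → 143
  G: 174 + 0.1×(0−174) = 174 − 17.4 = 156.6 → 157
  B: 244 + 0.1×(0−244) = 244 − 24.4 = 219.6 → 220
rgb(143, 157, 220) = #8F9DDC.

#8F9DDC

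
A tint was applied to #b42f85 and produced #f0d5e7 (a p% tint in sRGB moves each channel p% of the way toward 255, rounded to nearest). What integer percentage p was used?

80%

#b42f85 is rgb(180, 47, 133); #f0d5e7 is rgb(240, 213, 231).
On the G channel (widest range): 213 ≈ 47 + (p/100)(255 − 47), so p ≈ 100×(213 − 47)/(255 − 47) = 16600/208 = 79.81.
p = 80 reproduces all three channels after rounding.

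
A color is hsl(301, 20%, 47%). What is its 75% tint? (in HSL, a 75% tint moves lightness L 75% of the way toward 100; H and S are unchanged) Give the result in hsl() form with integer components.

hsl(301, 20%, 87%)

L moves 75% from 47 toward 100: 47 + 39.75 = 86.75 → 87.
H and S are unchanged.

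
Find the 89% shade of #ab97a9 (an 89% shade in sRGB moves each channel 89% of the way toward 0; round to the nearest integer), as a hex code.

#ab97a9 is rgb(171, 151, 169).
An 89% shade moves each channel 89% toward 0:
  R: 171 + 0.89×(0−171) = 171 − 152.19 = 18.81 → 19
  G: 151 + 0.89×(0−151) = 151 − 134.39 = 16.61 → 17
  B: 169 − 150.41 = 18.59 → 19
rgb(19, 17, 19) = #131113.

#131113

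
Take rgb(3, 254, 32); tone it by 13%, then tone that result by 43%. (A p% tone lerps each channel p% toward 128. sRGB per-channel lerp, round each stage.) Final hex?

Per channel, c → c + 0.13(128 − c):
  R: 3 + 0.13×(128−3) = 3 + 16.25 = 19.25 → 19
  G: 254 − 16.38 = 237.62 → 238
  B: 32 + 0.13×(128−32) = 32 + 12.48 = 44.48 → 44
After the tone: rgb(19, 238, 44) = #13EE2C.
A 43% tone moves each channel 43% toward 128:
  R: 19 + 0.43×(128−19) = 19 + 46.87 = 65.87 → 66
  G: 238 + 0.43×(128−238) = 238 − 47.3 = 190.7 → 191
  B: 44 + 0.43×(128−44) = 44 + 36.12 = 80.12 → 80
rgb(66, 191, 80) = #42BF50.

#42BF50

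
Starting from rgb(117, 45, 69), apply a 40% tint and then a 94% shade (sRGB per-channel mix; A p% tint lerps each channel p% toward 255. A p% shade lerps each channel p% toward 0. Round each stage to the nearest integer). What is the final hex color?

Per channel, c → c + 0.4(255 − c):
  R: 117 + 0.4×(255−117) = 117 + 55.2 = 172.2 → 172
  G: 45 + 0.4×(255−45) = 45 + 84 = 129 → 129
  B: 69 + 74.4 = 143.4 → 143
After the tint: rgb(172, 129, 143) = #AC818F.
Lerp each channel 94% toward 0:
  R: 172 − 161.68 = 10.32 → 10
  G: 129 − 121.26 = 7.74 → 8
  B: 143 − 134.42 = 8.58 → 9
rgb(10, 8, 9) = #0A0809.

#0A0809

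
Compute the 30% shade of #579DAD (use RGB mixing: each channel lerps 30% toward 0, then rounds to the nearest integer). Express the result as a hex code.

#579DAD is rgb(87, 157, 173).
Lerp each channel 30% toward 0:
  R: 87 − 26.1 = 60.9 → 61
  G: 157 + 0.3×(0−157) = 157 − 47.1 = 109.9 → 110
  B: 173 + 0.3×(0−173) = 173 − 51.9 = 121.1 → 121
rgb(61, 110, 121) = #3D6E79.

#3D6E79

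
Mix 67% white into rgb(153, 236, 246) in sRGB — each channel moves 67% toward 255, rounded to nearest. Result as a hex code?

#DDF9FC

Per channel, c → c + 0.67(255 − c):
  R: 153 + 0.67×(255−153) = 153 + 68.34 = 221.34 → 221
  G: 236 + 12.73 = 248.73 → 249
  B: 246 + 0.67×(255−246) = 246 + 6.03 = 252.03 → 252
rgb(221, 249, 252) = #DDF9FC.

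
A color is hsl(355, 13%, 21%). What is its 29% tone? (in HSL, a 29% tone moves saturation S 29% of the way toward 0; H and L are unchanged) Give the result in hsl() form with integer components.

S moves 29% from 13 toward 0: 13 − 3.77 = 9.23 → 9.
H and L are unchanged.

hsl(355, 9%, 21%)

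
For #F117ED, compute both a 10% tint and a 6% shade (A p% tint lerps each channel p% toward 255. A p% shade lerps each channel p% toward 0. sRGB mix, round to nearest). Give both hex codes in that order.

#F117ED is rgb(241, 23, 237).
10% tint:
  R: 241 + 1.4 = 242.4 → 242
  G: 23 + 0.1×(255−23) = 23 + 23.2 = 46.2 → 46
  B: 237 + 1.8 = 238.8 → 239
  → #F22EEF
6% shade:
  R: 241 + 0.06×(0−241) = 241 − 14.46 = 226.54 → 227
  G: 23 + 0.06×(0−23) = 23 − 1.38 = 21.62 → 22
  B: 237 + 0.06×(0−237) = 237 − 14.22 = 222.78 → 223
  → #E316DF

#F22EEF, #E316DF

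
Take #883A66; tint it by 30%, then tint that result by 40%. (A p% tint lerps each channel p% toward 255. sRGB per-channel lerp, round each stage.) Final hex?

#CDACBF

#883A66 is rgb(136, 58, 102).
Per channel, c → c + 0.3(255 − c):
  R: 136 + 0.3×(255−136) = 136 + 35.7 = 171.7 → 172
  G: 58 + 59.1 = 117.1 → 117
  B: 102 + 45.9 = 147.9 → 148
After the tint: rgb(172, 117, 148) = #AC7594.
Lerp each channel 40% toward 255:
  R: 172 + 0.4×(255−172) = 172 + 33.2 = 205.2 → 205
  G: 117 + 0.4×(255−117) = 117 + 55.2 = 172.2 → 172
  B: 148 + 0.4×(255−148) = 148 + 42.8 = 190.8 → 191
rgb(205, 172, 191) = #CDACBF.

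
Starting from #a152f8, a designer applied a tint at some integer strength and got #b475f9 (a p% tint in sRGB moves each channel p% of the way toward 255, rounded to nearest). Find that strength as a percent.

#a152f8 is rgb(161, 82, 248); #b475f9 is rgb(180, 117, 249).
On the G channel (widest range): 117 ≈ 82 + (p/100)(255 − 82), so p ≈ 100×(117 − 82)/(255 − 82) = 3500/173 = 20.23.
p = 20 reproduces all three channels after rounding.

20%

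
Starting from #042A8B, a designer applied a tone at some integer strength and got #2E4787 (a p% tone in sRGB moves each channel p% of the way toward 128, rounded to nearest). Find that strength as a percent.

#042A8B is rgb(4, 42, 139); #2E4787 is rgb(46, 71, 135).
On the R channel (widest range): 46 ≈ 4 + (p/100)(128 − 4), so p ≈ 100×(46 − 4)/(128 − 4) = 4200/124 = 33.87.
p = 34 reproduces all three channels after rounding.

34%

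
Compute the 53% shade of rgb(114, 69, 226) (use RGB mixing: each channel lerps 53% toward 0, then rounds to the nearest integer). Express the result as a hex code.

Per channel, c → c + 0.53(0 − c):
  R: 114 + 0.53×(0−114) = 114 − 60.42 = 53.58 → 54
  G: 69 + 0.53×(0−69) = 69 − 36.57 = 32.43 → 32
  B: 226 − 119.78 = 106.22 → 106
rgb(54, 32, 106) = #36206A.

#36206A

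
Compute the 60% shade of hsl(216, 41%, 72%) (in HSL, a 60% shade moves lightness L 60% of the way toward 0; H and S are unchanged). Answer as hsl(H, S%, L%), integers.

L moves 60% from 72 toward 0: 72 − 43.2 = 28.8 → 29.
H and S are unchanged.

hsl(216, 41%, 29%)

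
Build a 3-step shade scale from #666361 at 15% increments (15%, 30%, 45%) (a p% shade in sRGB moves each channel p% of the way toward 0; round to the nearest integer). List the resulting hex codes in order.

#666361 is rgb(102, 99, 97).
15%: (102 − 15.3 = 86.7→87, 99 − 14.85 = 84.15→84, 97 − 14.55 = 82.45→82) → #575452
30%: (102 − 30.6 = 71.4→71, 99 − 29.7 = 69.3→69, 97 − 29.1 = 67.9→68) → #474544
45%: (102 − 45.9 = 56.1→56, 99 − 44.55 = 54.45→54, 97 − 43.65 = 53.35→53) → #383635

#575452, #474544, #383635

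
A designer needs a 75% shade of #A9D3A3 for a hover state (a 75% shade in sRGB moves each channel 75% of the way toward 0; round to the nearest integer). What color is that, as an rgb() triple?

#A9D3A3 is rgb(169, 211, 163).
Per channel, c → c + 0.75(0 − c):
  R: 169 + 0.75×(0−169) = 169 − 126.75 = 42.25 → 42
  G: 211 − 158.25 = 52.75 → 53
  B: 163 − 122.25 = 40.75 → 41

rgb(42, 53, 41)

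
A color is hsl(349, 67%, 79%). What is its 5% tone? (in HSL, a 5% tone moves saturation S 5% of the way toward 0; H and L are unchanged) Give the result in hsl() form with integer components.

S moves 5% from 67 toward 0: 67 − 3.35 = 63.65 → 64.
H and L are unchanged.

hsl(349, 64%, 79%)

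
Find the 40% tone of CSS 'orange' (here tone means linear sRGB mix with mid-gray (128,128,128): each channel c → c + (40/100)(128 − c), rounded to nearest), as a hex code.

CSS orange is rgb(255, 165, 0).
A 40% tone moves each channel 40% toward 128:
  R: 255 + 0.4×(128−255) = 255 − 50.8 = 204.2 → 204
  G: 165 − 14.8 = 150.2 → 150
  B: 0 + 0.4×(128−0) = 0 + 51.2 = 51.2 → 51
rgb(204, 150, 51) = #cc9633.

#cc9633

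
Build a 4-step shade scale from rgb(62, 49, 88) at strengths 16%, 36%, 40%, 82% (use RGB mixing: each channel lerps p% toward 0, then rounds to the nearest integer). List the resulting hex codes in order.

#34294A, #281F38, #251D35, #0B0910

16%: (62 − 9.92 = 52.08→52, 49 − 7.84 = 41.16→41, 88 − 14.08 = 73.92→74) → #34294A
36%: (62 − 22.32 = 39.68→40, 49 − 17.64 = 31.36→31, 88 − 31.68 = 56.32→56) → #281F38
40%: (62 − 24.8 = 37.2→37, 49 − 19.6 = 29.4→29, 88 − 35.2 = 52.8→53) → #251D35
82%: (62 − 50.84 = 11.16→11, 49 − 40.18 = 8.82→9, 88 − 72.16 = 15.84→16) → #0B0910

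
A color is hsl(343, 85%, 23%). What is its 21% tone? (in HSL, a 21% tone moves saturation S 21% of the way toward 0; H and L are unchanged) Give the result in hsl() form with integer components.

hsl(343, 67%, 23%)

S moves 21% from 85 toward 0: 85 − 17.85 = 67.15 → 67.
H and L are unchanged.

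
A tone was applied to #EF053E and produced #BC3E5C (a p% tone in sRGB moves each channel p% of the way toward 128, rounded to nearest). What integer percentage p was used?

46%

#EF053E is rgb(239, 5, 62); #BC3E5C is rgb(188, 62, 92).
On the G channel (widest range): 62 ≈ 5 + (p/100)(128 − 5), so p ≈ 100×(62 − 5)/(128 − 5) = 5700/123 = 46.34.
p = 46 reproduces all three channels after rounding.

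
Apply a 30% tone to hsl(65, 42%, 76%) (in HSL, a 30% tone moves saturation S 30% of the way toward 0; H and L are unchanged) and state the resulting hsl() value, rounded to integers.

hsl(65, 29%, 76%)

S moves 30% from 42 toward 0: 42 − 12.6 = 29.4 → 29.
H and L are unchanged.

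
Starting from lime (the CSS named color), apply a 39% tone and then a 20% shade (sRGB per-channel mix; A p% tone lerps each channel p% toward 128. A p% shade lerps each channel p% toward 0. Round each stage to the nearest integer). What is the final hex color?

CSS lime is rgb(0, 255, 0).
A 39% tone moves each channel 39% toward 128:
  R: 0 + 0.39×(128−0) = 0 + 49.92 = 49.92 → 50
  G: 255 + 0.39×(128−255) = 255 − 49.53 = 205.47 → 205
  B: 0 + 0.39×(128−0) = 0 + 49.92 = 49.92 → 50
After the tone: rgb(50, 205, 50) = #32CD32.
A 20% shade moves each channel 20% toward 0:
  R: 50 + 0.2×(0−50) = 50 − 10 = 40 → 40
  G: 205 − 41 = 164 → 164
  B: 50 + 0.2×(0−50) = 50 − 10 = 40 → 40
rgb(40, 164, 40) = #28A428.

#28A428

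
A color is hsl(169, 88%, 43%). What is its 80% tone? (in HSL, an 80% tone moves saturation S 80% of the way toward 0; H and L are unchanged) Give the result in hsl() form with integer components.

S moves 80% from 88 toward 0: 88 − 70.4 = 17.6 → 18.
H and L are unchanged.

hsl(169, 18%, 43%)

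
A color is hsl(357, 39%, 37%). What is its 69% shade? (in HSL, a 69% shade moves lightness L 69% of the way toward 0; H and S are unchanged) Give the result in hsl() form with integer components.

L moves 69% from 37 toward 0: 37 − 25.53 = 11.47 → 11.
H and S are unchanged.

hsl(357, 39%, 11%)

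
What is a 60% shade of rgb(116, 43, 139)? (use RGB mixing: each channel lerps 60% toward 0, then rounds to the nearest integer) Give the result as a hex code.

#2E1138

Per channel, c → c + 0.6(0 − c):
  R: 116 − 69.6 = 46.4 → 46
  G: 43 − 25.8 = 17.2 → 17
  B: 139 − 83.4 = 55.6 → 56
rgb(46, 17, 56) = #2E1138.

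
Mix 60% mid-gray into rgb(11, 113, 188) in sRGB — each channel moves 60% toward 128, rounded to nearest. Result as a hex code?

#517a98

Lerp each channel 60% toward 128:
  R: 11 + 70.2 = 81.2 → 81
  G: 113 + 0.6×(128−113) = 113 + 9 = 122 → 122
  B: 188 − 36 = 152 → 152
rgb(81, 122, 152) = #517a98.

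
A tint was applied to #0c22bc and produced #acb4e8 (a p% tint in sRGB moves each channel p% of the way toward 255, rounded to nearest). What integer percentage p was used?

66%

#0c22bc is rgb(12, 34, 188); #acb4e8 is rgb(172, 180, 232).
On the R channel (widest range): 172 ≈ 12 + (p/100)(255 − 12), so p ≈ 100×(172 − 12)/(255 − 12) = 16000/243 = 65.84.
p = 66 reproduces all three channels after rounding.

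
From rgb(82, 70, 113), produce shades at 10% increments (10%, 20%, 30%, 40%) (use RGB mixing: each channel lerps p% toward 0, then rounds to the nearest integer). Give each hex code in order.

#4A3F66, #42385A, #39314F, #312A44

10%: (82 − 8.2 = 73.8→74, 70 − 7 = 63→63, 113 − 11.3 = 101.7→102) → #4A3F66
20%: (82 − 16.4 = 65.6→66, 70 − 14 = 56→56, 113 − 22.6 = 90.4→90) → #42385A
30%: (82 − 24.6 = 57.4→57, 70 − 21 = 49→49, 113 − 33.9 = 79.1→79) → #39314F
40%: (82 − 32.8 = 49.2→49, 70 − 28 = 42→42, 113 − 45.2 = 67.8→68) → #312A44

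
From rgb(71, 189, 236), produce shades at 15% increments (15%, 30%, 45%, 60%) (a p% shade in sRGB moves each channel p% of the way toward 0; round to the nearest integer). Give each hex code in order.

15%: (71 − 10.65 = 60.35→60, 189 − 28.35 = 160.65→161, 236 − 35.4 = 200.6→201) → #3ca1c9
30%: (71 − 21.3 = 49.7→50, 189 − 56.7 = 132.3→132, 236 − 70.8 = 165.2→165) → #3284a5
45%: (71 − 31.95 = 39.05→39, 189 − 85.05 = 103.95→104, 236 − 106.2 = 129.8→130) → #276882
60%: (71 − 42.6 = 28.4→28, 189 − 113.4 = 75.6→76, 236 − 141.6 = 94.4→94) → #1c4c5e

#3ca1c9, #3284a5, #276882, #1c4c5e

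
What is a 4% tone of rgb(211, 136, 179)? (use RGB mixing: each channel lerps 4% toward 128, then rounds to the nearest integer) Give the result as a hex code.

#D088B1

Per channel, c → c + 0.04(128 − c):
  R: 211 + 0.04×(128−211) = 211 − 3.32 = 207.68 → 208
  G: 136 − 0.32 = 135.68 → 136
  B: 179 + 0.04×(128−179) = 179 − 2.04 = 176.96 → 177
rgb(208, 136, 177) = #D088B1.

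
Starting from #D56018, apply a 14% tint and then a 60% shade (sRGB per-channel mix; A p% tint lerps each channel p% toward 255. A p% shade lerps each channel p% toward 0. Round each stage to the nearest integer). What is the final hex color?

#D56018 is rgb(213, 96, 24).
A 14% tint moves each channel 14% toward 255:
  R: 213 + 0.14×(255−213) = 213 + 5.88 = 218.88 → 219
  G: 96 + 0.14×(255−96) = 96 + 22.26 = 118.26 → 118
  B: 24 + 32.34 = 56.34 → 56
After the tint: rgb(219, 118, 56) = #DB7638.
Lerp each channel 60% toward 0:
  R: 219 + 0.6×(0−219) = 219 − 131.4 = 87.6 → 88
  G: 118 + 0.6×(0−118) = 118 − 70.8 = 47.2 → 47
  B: 56 + 0.6×(0−56) = 56 − 33.6 = 22.4 → 22
rgb(88, 47, 22) = #582F16.

#582F16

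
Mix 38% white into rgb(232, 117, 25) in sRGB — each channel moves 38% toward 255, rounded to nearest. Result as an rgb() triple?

A 38% tint moves each channel 38% toward 255:
  R: 232 + 8.74 = 240.74 → 241
  G: 117 + 0.38×(255−117) = 117 + 52.44 = 169.44 → 169
  B: 25 + 87.4 = 112.4 → 112

rgb(241, 169, 112)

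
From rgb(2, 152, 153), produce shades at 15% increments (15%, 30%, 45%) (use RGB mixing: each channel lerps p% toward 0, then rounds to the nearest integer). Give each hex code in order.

15%: (2→2, 152 − 22.8 = 129.2→129, 153 − 22.95 = 130.05→130) → #028182
30%: (2 − 0.6 = 1.4→1, 152 − 45.6 = 106.4→106, 153 − 45.9 = 107.1→107) → #016a6b
45%: (2 − 0.9 = 1.1→1, 152 − 68.4 = 83.6→84, 153 − 68.85 = 84.15→84) → #015454

#028182, #016a6b, #015454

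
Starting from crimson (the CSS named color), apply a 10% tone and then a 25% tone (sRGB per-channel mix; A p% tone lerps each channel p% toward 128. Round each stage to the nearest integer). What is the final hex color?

CSS crimson is rgb(220, 20, 60).
Per channel, c → c + 0.1(128 − c):
  R: 220 − 9.2 = 210.8 → 211
  G: 20 + 10.8 = 30.8 → 31
  B: 60 + 6.8 = 66.8 → 67
After the tone: rgb(211, 31, 67) = #d31f43.
A 25% tone moves each channel 25% toward 128:
  R: 211 + 0.25×(128−211) = 211 − 20.75 = 190.25 → 190
  G: 31 + 24.25 = 55.25 → 55
  B: 67 + 15.25 = 82.25 → 82
rgb(190, 55, 82) = #be3752.

#be3752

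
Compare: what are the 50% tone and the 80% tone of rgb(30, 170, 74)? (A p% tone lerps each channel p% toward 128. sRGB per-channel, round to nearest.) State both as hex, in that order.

50% tone:
  R: 30 + 49 = 79 → 79
  G: 170 + 0.5×(128−170) = 170 − 21 = 149 → 149
  B: 74 + 27 = 101 → 101
  → #4f9565
80% tone:
  R: 30 + 0.8×(128−30) = 30 + 78.4 = 108.4 → 108
  G: 170 + 0.8×(128−170) = 170 − 33.6 = 136.4 → 136
  B: 74 + 43.2 = 117.2 → 117
  → #6c8875

#4f9565, #6c8875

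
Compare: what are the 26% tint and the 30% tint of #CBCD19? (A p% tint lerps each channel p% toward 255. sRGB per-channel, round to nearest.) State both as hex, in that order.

#CBCD19 is rgb(203, 205, 25).
26% tint:
  R: 203 + 13.52 = 216.52 → 217
  G: 205 + 0.26×(255−205) = 205 + 13 = 218 → 218
  B: 25 + 0.26×(255−25) = 25 + 59.8 = 84.8 → 85
  → #D9DA55
30% tint:
  R: 203 + 0.3×(255−203) = 203 + 15.6 = 218.6 → 219
  G: 205 + 15 = 220 → 220
  B: 25 + 0.3×(255−25) = 25 + 69 = 94 → 94
  → #DBDC5E

#D9DA55, #DBDC5E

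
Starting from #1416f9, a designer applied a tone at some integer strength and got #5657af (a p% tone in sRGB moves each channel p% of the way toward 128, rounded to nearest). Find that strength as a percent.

61%

#1416f9 is rgb(20, 22, 249); #5657af is rgb(86, 87, 175).
On the B channel (widest range): 175 ≈ 249 + (p/100)(128 − 249), so p ≈ 100×(175 − 249)/(128 − 249) = -7400/-121 = 61.16.
p = 61 reproduces all three channels after rounding.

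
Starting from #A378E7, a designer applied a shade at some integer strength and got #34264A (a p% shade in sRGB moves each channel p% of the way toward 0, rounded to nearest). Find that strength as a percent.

68%

#A378E7 is rgb(163, 120, 231); #34264A is rgb(52, 38, 74).
On the B channel (widest range): 74 ≈ 231 + (p/100)(0 − 231), so p ≈ 100×(74 − 231)/(0 − 231) = -15700/-231 = 67.97.
p = 68 reproduces all three channels after rounding.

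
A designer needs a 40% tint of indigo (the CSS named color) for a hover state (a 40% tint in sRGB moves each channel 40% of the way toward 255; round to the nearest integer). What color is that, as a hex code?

#9366B4

CSS indigo is rgb(75, 0, 130).
Lerp each channel 40% toward 255:
  R: 75 + 72 = 147 → 147
  G: 0 + 0.4×(255−0) = 0 + 102 = 102 → 102
  B: 130 + 0.4×(255−130) = 130 + 50 = 180 → 180
rgb(147, 102, 180) = #9366B4.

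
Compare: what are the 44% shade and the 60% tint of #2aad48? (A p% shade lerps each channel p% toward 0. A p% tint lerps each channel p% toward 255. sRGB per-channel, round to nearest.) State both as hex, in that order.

#186128, #aadeb6

#2aad48 is rgb(42, 173, 72).
44% shade:
  R: 42 − 18.48 = 23.52 → 24
  G: 173 + 0.44×(0−173) = 173 − 76.12 = 96.88 → 97
  B: 72 + 0.44×(0−72) = 72 − 31.68 = 40.32 → 40
  → #186128
60% tint:
  R: 42 + 0.6×(255−42) = 42 + 127.8 = 169.8 → 170
  G: 173 + 49.2 = 222.2 → 222
  B: 72 + 109.8 = 181.8 → 182
  → #aadeb6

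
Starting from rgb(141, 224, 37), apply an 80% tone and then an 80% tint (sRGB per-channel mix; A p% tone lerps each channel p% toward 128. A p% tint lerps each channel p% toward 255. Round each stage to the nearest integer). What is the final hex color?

Per channel, c → c + 0.8(128 − c):
  R: 141 + 0.8×(128−141) = 141 − 10.4 = 130.6 → 131
  G: 224 + 0.8×(128−224) = 224 − 76.8 = 147.2 → 147
  B: 37 + 0.8×(128−37) = 37 + 72.8 = 109.8 → 110
After the tone: rgb(131, 147, 110) = #83936e.
Lerp each channel 80% toward 255:
  R: 131 + 0.8×(255−131) = 131 + 99.2 = 230.2 → 230
  G: 147 + 86.4 = 233.4 → 233
  B: 110 + 0.8×(255−110) = 110 + 116 = 226 → 226
rgb(230, 233, 226) = #e6e9e2.

#e6e9e2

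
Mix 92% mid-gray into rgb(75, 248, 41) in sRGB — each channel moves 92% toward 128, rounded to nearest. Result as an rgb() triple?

Lerp each channel 92% toward 128:
  R: 75 + 48.76 = 123.76 → 124
  G: 248 − 110.4 = 137.6 → 138
  B: 41 + 80.04 = 121.04 → 121

rgb(124, 138, 121)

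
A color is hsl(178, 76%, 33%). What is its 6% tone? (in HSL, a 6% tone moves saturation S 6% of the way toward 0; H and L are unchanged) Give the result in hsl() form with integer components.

S moves 6% from 76 toward 0: 76 − 4.56 = 71.44 → 71.
H and L are unchanged.

hsl(178, 71%, 33%)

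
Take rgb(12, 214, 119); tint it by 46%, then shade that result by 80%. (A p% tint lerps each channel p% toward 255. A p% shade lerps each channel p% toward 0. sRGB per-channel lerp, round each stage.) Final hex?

#192f24

Lerp each channel 46% toward 255:
  R: 12 + 0.46×(255−12) = 12 + 111.78 = 123.78 → 124
  G: 214 + 0.46×(255−214) = 214 + 18.86 = 232.86 → 233
  B: 119 + 0.46×(255−119) = 119 + 62.56 = 181.56 → 182
After the tint: rgb(124, 233, 182) = #7ce9b6.
An 80% shade moves each channel 80% toward 0:
  R: 124 + 0.8×(0−124) = 124 − 99.2 = 24.8 → 25
  G: 233 − 186.4 = 46.6 → 47
  B: 182 − 145.6 = 36.4 → 36
rgb(25, 47, 36) = #192f24.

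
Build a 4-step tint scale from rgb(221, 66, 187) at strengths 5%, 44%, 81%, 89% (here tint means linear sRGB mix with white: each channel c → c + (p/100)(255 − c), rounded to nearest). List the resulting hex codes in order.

5%: (221 + 1.7 = 222.7→223, 66 + 9.45 = 75.45→75, 187 + 3.4 = 190.4→190) → #DF4BBE
44%: (221 + 14.96 = 235.96→236, 66 + 83.16 = 149.16→149, 187 + 29.92 = 216.92→217) → #EC95D9
81%: (221 + 27.54 = 248.54→249, 66 + 153.09 = 219.09→219, 187 + 55.08 = 242.08→242) → #F9DBF2
89%: (221 + 30.26 = 251.26→251, 66 + 168.21 = 234.21→234, 187 + 60.52 = 247.52→248) → #FBEAF8

#DF4BBE, #EC95D9, #F9DBF2, #FBEAF8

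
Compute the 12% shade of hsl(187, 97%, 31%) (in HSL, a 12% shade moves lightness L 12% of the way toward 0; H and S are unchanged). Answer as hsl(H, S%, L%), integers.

hsl(187, 97%, 27%)

L moves 12% from 31 toward 0: 31 − 3.72 = 27.28 → 27.
H and S are unchanged.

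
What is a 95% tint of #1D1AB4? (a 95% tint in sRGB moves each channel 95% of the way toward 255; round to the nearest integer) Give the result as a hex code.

#F4F4FB

#1D1AB4 is rgb(29, 26, 180).
Per channel, c → c + 0.95(255 − c):
  R: 29 + 214.7 = 243.7 → 244
  G: 26 + 0.95×(255−26) = 26 + 217.55 = 243.55 → 244
  B: 180 + 71.25 = 251.25 → 251
rgb(244, 244, 251) = #F4F4FB.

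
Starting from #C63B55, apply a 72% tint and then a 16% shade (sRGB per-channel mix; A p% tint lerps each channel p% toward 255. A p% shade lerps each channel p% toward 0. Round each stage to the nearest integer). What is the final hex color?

#C9A8AE

#C63B55 is rgb(198, 59, 85).
A 72% tint moves each channel 72% toward 255:
  R: 198 + 0.72×(255−198) = 198 + 41.04 = 239.04 → 239
  G: 59 + 0.72×(255−59) = 59 + 141.12 = 200.12 → 200
  B: 85 + 122.4 = 207.4 → 207
After the tint: rgb(239, 200, 207) = #EFC8CF.
Lerp each channel 16% toward 0:
  R: 239 + 0.16×(0−239) = 239 − 38.24 = 200.76 → 201
  G: 200 − 32 = 168 → 168
  B: 207 − 33.12 = 173.88 → 174
rgb(201, 168, 174) = #C9A8AE.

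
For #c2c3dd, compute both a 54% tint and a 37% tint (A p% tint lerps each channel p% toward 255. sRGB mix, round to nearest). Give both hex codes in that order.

#c2c3dd is rgb(194, 195, 221).
54% tint:
  R: 194 + 0.54×(255−194) = 194 + 32.94 = 226.94 → 227
  G: 195 + 0.54×(255−195) = 195 + 32.4 = 227.4 → 227
  B: 221 + 0.54×(255−221) = 221 + 18.36 = 239.36 → 239
  → #e3e3ef
37% tint:
  R: 194 + 0.37×(255−194) = 194 + 22.57 = 216.57 → 217
  G: 195 + 22.2 = 217.2 → 217
  B: 221 + 0.37×(255−221) = 221 + 12.58 = 233.58 → 234
  → #d9d9ea

#e3e3ef, #d9d9ea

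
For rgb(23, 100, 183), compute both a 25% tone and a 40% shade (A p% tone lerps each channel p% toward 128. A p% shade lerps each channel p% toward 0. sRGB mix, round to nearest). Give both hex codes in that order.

25% tone:
  R: 23 + 0.25×(128−23) = 23 + 26.25 = 49.25 → 49
  G: 100 + 7 = 107 → 107
  B: 183 + 0.25×(128−183) = 183 − 13.75 = 169.25 → 169
  → #316BA9
40% shade:
  R: 23 + 0.4×(0−23) = 23 − 9.2 = 13.8 → 14
  G: 100 + 0.4×(0−100) = 100 − 40 = 60 → 60
  B: 183 − 73.2 = 109.8 → 110
  → #0E3C6E

#316BA9, #0E3C6E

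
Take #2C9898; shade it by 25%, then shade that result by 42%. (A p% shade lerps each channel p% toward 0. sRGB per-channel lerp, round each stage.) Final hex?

#2C9898 is rgb(44, 152, 152).
A 25% shade moves each channel 25% toward 0:
  R: 44 + 0.25×(0−44) = 44 − 11 = 33 → 33
  G: 152 − 38 = 114 → 114
  B: 152 + 0.25×(0−152) = 152 − 38 = 114 → 114
After the shade: rgb(33, 114, 114) = #217272.
A 42% shade moves each channel 42% toward 0:
  R: 33 + 0.42×(0−33) = 33 − 13.86 = 19.14 → 19
  G: 114 − 47.88 = 66.12 → 66
  B: 114 + 0.42×(0−114) = 114 − 47.88 = 66.12 → 66
rgb(19, 66, 66) = #134242.

#134242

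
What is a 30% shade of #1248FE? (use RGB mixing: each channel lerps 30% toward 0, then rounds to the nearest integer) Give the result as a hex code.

#1248FE is rgb(18, 72, 254).
A 30% shade moves each channel 30% toward 0:
  R: 18 + 0.3×(0−18) = 18 − 5.4 = 12.6 → 13
  G: 72 − 21.6 = 50.4 → 50
  B: 254 − 76.2 = 177.8 → 178
rgb(13, 50, 178) = #0D32B2.

#0D32B2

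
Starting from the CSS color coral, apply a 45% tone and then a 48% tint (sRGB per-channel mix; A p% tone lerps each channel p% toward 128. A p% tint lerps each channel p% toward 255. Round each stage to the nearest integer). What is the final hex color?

#e1bcaf

CSS coral is rgb(255, 127, 80).
A 45% tone moves each channel 45% toward 128:
  R: 255 + 0.45×(128−255) = 255 − 57.15 = 197.85 → 198
  G: 127 + 0.45 = 127.45 → 127
  B: 80 + 0.45×(128−80) = 80 + 21.6 = 101.6 → 102
After the tone: rgb(198, 127, 102) = #c67f66.
Per channel, c → c + 0.48(255 − c):
  R: 198 + 0.48×(255−198) = 198 + 27.36 = 225.36 → 225
  G: 127 + 61.44 = 188.44 → 188
  B: 102 + 73.44 = 175.44 → 175
rgb(225, 188, 175) = #e1bcaf.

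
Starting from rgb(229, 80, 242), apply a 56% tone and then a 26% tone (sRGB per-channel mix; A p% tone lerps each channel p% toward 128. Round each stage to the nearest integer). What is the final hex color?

Lerp each channel 56% toward 128:
  R: 229 − 56.56 = 172.44 → 172
  G: 80 + 26.88 = 106.88 → 107
  B: 242 + 0.56×(128−242) = 242 − 63.84 = 178.16 → 178
After the tone: rgb(172, 107, 178) = #AC6BB2.
Lerp each channel 26% toward 128:
  R: 172 + 0.26×(128−172) = 172 − 11.44 = 160.56 → 161
  G: 107 + 0.26×(128−107) = 107 + 5.46 = 112.46 → 112
  B: 178 − 13 = 165 → 165
rgb(161, 112, 165) = #A170A5.

#A170A5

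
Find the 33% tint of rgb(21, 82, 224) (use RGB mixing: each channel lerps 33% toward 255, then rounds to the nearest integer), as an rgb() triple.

Per channel, c → c + 0.33(255 − c):
  R: 21 + 77.22 = 98.22 → 98
  G: 82 + 0.33×(255−82) = 82 + 57.09 = 139.09 → 139
  B: 224 + 10.23 = 234.23 → 234

rgb(98, 139, 234)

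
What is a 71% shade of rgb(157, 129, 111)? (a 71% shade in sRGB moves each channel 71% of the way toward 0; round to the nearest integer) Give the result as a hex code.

Lerp each channel 71% toward 0:
  R: 157 + 0.71×(0−157) = 157 − 111.47 = 45.53 → 46
  G: 129 + 0.71×(0−129) = 129 − 91.59 = 37.41 → 37
  B: 111 + 0.71×(0−111) = 111 − 78.81 = 32.19 → 32
rgb(46, 37, 32) = #2E2520.

#2E2520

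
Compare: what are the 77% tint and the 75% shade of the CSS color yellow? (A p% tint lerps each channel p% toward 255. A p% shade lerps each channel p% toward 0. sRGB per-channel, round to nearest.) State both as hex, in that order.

CSS yellow is rgb(255, 255, 0).
77% tint:
  R: 255 + 0.77×(255−255) = 255 + 0 = 255 → 255
  G: 255 + 0 = 255 → 255
  B: 0 + 0.77×(255−0) = 0 + 196.35 = 196.35 → 196
  → #FFFFC4
75% shade:
  R: 255 + 0.75×(0−255) = 255 − 191.25 = 63.75 → 64
  G: 255 + 0.75×(0−255) = 255 − 191.25 = 63.75 → 64
  B: 0 + 0 = 0 → 0
  → #404000

#FFFFC4, #404000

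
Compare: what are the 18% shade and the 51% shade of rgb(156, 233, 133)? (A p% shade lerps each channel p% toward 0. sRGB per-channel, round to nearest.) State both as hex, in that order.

#80bf6d, #4c7241

18% shade:
  R: 156 − 28.08 = 127.92 → 128
  G: 233 + 0.18×(0−233) = 233 − 41.94 = 191.06 → 191
  B: 133 − 23.94 = 109.06 → 109
  → #80bf6d
51% shade:
  R: 156 − 79.56 = 76.44 → 76
  G: 233 − 118.83 = 114.17 → 114
  B: 133 + 0.51×(0−133) = 133 − 67.83 = 65.17 → 65
  → #4c7241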